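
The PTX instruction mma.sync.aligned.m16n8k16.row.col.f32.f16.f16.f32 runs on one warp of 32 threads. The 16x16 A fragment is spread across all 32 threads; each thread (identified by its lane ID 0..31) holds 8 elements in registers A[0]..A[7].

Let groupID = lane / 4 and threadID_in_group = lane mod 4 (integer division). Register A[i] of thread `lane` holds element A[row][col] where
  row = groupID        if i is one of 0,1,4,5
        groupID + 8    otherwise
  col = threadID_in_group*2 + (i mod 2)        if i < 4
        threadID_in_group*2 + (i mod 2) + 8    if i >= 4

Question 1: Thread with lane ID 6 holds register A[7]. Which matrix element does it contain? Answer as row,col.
6: G=1,T=2
[7] (1+8,2*2+1+8) = (9,13)

9,13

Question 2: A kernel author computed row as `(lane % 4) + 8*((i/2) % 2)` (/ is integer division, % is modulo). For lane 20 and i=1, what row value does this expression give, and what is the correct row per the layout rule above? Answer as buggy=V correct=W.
`(lane % 4) + 8*((i/2) % 2)`[20,1]→0
20: G=5,T=0
[1] (5+0,0*2+1+0) = (5,1)
row: 0 vs 5

buggy=0 correct=5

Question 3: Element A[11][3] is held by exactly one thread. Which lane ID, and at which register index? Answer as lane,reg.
r=11⇒gr=3,Rb=1  c=3⇒Cb=0,th=1,odd=1
L=3*4+1=13  i=0*4+1*2+1=3

13,3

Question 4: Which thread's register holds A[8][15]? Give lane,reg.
3,7

r: 8->gid=0,r8=1  c: 15->c8=1,tid=3,i&1=1
L=0*4+3=3  i=1*4+1*2+1=7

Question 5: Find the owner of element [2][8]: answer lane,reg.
r:2=>grp=2,rB=0  c:8=>cB=1,tig=0,lo=0
L=2*4+0=8  i=1*4+0*2+0=4

8,4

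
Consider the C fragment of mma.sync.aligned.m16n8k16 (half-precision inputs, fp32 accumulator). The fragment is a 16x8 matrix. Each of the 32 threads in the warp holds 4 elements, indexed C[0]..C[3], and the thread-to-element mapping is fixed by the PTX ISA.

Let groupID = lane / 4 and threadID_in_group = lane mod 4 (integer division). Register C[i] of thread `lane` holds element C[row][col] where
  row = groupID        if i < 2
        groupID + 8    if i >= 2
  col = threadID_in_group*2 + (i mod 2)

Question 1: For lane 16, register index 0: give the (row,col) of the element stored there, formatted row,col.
4,0

16: gr=4,th=0
[0] (4+0,0*2+0) = (4,0)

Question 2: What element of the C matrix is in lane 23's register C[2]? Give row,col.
13,6

lane 23=>23/4=5, 23 mod 4=3
i=2  r:5+8=>13  c:2·3+0=>6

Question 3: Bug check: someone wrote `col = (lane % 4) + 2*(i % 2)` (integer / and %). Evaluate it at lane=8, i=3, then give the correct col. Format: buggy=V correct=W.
buggy=2 correct=1

`(lane % 4) + 2*(i % 2)`[8,3]⇒2
8: gr=2,th=0
[3] (2+8,0*2+1) = (10,1)
col: 2 vs 1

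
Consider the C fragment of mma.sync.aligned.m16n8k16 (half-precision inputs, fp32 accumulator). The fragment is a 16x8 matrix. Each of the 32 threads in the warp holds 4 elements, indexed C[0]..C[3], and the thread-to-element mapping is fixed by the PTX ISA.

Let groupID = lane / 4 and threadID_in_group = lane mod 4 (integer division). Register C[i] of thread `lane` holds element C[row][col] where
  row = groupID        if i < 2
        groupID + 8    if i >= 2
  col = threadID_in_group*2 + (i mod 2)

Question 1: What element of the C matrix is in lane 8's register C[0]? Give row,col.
L=8→G=8>>2=2, T=8&3=0
[0]→row 2+0=2  col 0·2+0=0

2,0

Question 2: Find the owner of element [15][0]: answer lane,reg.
r: 15->gid=7,r8=1  c: 0->tid=0,i&1=0
L=7*4+0=28  i=1*2+0=2

28,2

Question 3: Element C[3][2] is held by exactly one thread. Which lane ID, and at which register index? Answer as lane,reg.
r=3->g=3,rb=0  c=2->t=1,b0=0
L=3*4+1=13  i=0*2+0=0

13,0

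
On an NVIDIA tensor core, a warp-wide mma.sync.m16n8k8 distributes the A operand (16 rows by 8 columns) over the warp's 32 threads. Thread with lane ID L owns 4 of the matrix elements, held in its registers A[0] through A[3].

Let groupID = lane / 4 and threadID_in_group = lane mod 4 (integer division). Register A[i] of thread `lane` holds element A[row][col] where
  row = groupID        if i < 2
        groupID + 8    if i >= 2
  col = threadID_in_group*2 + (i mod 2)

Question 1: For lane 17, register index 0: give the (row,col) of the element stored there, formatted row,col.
L=17->gid=17>>2=4, tid=17&3=1
[0]->row 4+0=4  col 1·2+0=2

4,2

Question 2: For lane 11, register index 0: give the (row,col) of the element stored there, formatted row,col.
2,6

L=11⇒gr=11>>2=2, th=11&3=3
[0]⇒row 2+0=2  col 3·2+0=6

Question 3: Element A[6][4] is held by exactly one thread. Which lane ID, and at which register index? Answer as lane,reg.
26,0

r:6=>grp=6,rB=0  c:4=>tig=2,lo=0
L=6*4+2=26  i=0*2+0=0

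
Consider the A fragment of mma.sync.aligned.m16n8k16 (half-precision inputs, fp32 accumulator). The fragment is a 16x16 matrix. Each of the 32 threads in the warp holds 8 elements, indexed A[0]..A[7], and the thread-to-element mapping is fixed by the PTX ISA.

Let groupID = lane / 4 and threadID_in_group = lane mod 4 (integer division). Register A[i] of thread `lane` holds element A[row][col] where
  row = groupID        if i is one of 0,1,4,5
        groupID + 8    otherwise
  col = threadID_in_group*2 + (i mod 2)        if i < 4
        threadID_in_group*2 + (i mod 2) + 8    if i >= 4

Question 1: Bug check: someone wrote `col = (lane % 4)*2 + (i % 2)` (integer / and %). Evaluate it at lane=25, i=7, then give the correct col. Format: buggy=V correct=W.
`(lane % 4)*2 + (i % 2)`[25,7]⇒3
25: gr=6,th=1
[7] (6+8,1*2+1+8) = (14,11)
col: 3 vs 11

buggy=3 correct=11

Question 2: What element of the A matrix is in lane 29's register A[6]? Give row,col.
lane 29=>29/4=7, 29 mod 4=1
i=6  r:7+8=>15  c:2·1+0+8=>10

15,10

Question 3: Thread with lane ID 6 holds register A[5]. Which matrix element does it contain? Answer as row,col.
lane 6: gid=1 (6/4), tid=2 (6%4)
i=5: r=1+0=1, c=2*2+1+8=13

1,13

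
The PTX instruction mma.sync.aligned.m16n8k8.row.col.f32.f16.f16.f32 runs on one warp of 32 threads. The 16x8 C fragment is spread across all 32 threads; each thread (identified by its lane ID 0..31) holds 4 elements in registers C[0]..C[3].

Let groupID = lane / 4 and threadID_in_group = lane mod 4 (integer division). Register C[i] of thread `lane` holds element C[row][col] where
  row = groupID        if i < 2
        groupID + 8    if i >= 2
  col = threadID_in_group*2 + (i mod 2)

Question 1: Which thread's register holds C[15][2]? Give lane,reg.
29,2

r=15⇒gr=7,Rb=1  c=2⇒th=1,odd=0
L=7*4+1=29  i=1*2+0=2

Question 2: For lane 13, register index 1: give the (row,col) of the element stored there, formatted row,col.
13: gid=3,tid=1
[1] (3+0,1*2+1) = (3,3)

3,3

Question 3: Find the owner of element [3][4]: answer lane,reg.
r:3=>grp=3,rB=0  c:4=>tig=2,lo=0
L=3*4+2=14  i=0*2+0=0

14,0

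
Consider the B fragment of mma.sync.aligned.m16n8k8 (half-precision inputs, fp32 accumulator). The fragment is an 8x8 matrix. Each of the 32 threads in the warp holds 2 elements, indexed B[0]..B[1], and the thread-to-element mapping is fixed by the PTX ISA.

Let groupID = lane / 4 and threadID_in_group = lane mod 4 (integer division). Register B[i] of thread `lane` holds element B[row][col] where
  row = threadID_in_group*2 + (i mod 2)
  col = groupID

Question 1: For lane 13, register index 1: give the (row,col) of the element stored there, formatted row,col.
13: g=3,t=1
[1] (1*2+1,3) = (3,3)

3,3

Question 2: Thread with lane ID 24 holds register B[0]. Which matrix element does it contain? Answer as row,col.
0,6

24: grp=6,tig=0
[0] (0*2+0,6) = (0,6)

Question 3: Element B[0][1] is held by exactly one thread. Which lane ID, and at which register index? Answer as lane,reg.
c: 1->gid=1  r: 0->tid=0,i&1=0
L=1*4+0=4  i=0=0

4,0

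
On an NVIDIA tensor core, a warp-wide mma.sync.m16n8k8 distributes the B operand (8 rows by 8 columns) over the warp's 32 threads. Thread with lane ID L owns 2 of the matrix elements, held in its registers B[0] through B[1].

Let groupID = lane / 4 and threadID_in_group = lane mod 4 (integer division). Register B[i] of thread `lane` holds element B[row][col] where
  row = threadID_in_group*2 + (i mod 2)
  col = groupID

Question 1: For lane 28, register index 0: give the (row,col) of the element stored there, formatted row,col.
28: g=7,t=0
[0] (0*2+0,7) = (0,7)

0,7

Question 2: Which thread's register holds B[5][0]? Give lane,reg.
2,1

c=0->g=0  r=5->t=2,b0=1
L=0*4+2=2  i=1=1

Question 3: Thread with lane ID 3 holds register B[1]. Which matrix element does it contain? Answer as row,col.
lane 3=>3/4=0, 3 mod 4=3
i=1  r:2·3+1=>7  c:0

7,0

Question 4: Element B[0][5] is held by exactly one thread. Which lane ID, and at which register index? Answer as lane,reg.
c: 5->gid=5  r: 0->tid=0,i&1=0
L=5*4+0=20  i=0=0

20,0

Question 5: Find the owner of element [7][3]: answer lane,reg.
15,1

c=3→G=3  r=7→T=3,p=1
L=3*4+3=15  i=1=1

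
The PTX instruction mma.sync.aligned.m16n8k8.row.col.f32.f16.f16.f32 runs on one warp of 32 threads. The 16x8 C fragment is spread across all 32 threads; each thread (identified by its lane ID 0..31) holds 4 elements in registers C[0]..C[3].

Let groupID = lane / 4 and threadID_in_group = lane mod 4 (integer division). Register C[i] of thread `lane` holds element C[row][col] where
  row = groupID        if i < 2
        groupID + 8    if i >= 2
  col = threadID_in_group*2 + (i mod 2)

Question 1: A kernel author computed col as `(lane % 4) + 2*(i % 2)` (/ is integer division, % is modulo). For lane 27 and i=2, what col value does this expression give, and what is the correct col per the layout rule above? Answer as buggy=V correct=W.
buggy=3 correct=6

`(lane % 4) + 2*(i % 2)`[27,2]=>3
lane 27: grp=6 (27/4), tig=3 (27%4)
i=2: r=6+8=14, c=3*2+0=6
col: 3 vs 6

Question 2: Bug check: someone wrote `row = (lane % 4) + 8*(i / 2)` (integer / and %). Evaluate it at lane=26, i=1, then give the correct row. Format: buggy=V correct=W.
buggy=2 correct=6

`(lane % 4) + 8*(i / 2)`[26,1]→2
26: G=6,T=2
[1] (6+0,2*2+1) = (6,5)
row: 2 vs 6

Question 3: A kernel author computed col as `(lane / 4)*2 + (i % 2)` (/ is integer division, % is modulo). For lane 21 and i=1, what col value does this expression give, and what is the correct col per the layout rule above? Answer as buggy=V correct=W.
buggy=11 correct=3

`(lane / 4)*2 + (i % 2)`[21,1]⇒11
21: gr=5,th=1
[1] (5+0,1*2+1) = (5,3)
col: 11 vs 3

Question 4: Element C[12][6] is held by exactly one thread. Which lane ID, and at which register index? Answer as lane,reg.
19,2

r=12->g=4,rb=1  c=6->t=3,b0=0
L=4*4+3=19  i=1*2+0=2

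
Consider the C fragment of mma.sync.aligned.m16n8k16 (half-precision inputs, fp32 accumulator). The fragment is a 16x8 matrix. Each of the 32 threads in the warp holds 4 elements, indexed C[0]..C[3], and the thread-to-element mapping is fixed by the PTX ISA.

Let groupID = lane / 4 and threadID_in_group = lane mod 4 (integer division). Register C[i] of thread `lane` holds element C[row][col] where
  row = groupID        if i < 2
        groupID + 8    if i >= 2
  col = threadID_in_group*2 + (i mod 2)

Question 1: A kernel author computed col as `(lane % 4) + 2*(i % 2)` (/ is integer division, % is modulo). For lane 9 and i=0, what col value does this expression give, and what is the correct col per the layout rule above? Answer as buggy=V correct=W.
buggy=1 correct=2

`(lane % 4) + 2*(i % 2)`[9,0]⇒1
lane 9: gr=2 (9/4), th=1 (9%4)
i=0: r=2+0=2, c=1*2+0=2
col: 1 vs 2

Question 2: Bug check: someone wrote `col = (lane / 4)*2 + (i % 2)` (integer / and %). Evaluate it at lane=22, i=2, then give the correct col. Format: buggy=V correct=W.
`(lane / 4)*2 + (i % 2)`[22,2]⇒10
lane 22: gr=5 (22/4), th=2 (22%4)
i=2: r=5+8=13, c=2*2+0=4
col: 10 vs 4

buggy=10 correct=4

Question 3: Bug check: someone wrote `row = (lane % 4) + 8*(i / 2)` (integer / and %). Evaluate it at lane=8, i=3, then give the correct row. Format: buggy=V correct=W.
buggy=8 correct=10

`(lane % 4) + 8*(i / 2)`[8,3]->8
lane 8->8/4=2, 8 mod 4=0
i=3  r:2+8->10  c:2·0+1->1
row: 8 vs 10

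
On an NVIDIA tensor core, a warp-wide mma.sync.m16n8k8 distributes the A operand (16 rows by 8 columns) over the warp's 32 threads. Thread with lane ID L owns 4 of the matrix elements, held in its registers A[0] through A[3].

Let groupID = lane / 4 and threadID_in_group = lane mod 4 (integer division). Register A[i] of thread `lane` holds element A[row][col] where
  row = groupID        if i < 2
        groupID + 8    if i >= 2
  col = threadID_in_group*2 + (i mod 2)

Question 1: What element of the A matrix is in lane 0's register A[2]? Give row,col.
0: gr=0,th=0
[2] (0+8,0*2+0) = (8,0)

8,0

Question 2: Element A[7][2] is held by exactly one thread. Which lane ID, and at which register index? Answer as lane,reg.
29,0

r=7→G=7,rhi=0  c=2→T=1,p=0
L=7*4+1=29  i=0*2+0=0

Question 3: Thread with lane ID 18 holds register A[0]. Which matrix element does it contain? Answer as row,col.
4,4

lane 18: g=4 (18/4), t=2 (18%4)
i=0: r=4+0=4, c=2*2+0=4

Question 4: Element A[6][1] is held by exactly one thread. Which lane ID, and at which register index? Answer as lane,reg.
r=6->g=6,rb=0  c=1->t=0,b0=1
L=6*4+0=24  i=0*2+1=1

24,1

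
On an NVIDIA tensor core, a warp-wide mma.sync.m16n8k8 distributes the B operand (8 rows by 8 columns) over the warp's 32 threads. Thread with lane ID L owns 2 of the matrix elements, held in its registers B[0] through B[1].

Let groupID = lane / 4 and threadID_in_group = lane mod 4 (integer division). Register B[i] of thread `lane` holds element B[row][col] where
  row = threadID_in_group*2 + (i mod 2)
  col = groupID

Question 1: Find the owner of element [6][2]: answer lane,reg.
c:2=>grp=2  r:6=>tig=3,lo=0
L=2*4+3=11  i=0=0

11,0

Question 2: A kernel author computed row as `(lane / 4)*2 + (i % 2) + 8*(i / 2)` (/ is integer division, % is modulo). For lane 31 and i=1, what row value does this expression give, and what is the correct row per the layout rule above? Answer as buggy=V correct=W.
`(lane / 4)*2 + (i % 2) + 8*(i / 2)`[31,1]→15
L=31→G=31>>2=7, T=31&3=3
[1]→row 3·2+1=7  col G=7
row: 15 vs 7

buggy=15 correct=7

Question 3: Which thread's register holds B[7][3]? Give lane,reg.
15,1

c:3=>grp=3  r:7=>tig=3,lo=1
L=3*4+3=15  i=1=1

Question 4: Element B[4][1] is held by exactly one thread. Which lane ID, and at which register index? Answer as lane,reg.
c: 1->gid=1  r: 4->tid=2,i&1=0
L=1*4+2=6  i=0=0

6,0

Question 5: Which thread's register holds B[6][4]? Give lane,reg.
c:4=>grp=4  r:6=>tig=3,lo=0
L=4*4+3=19  i=0=0

19,0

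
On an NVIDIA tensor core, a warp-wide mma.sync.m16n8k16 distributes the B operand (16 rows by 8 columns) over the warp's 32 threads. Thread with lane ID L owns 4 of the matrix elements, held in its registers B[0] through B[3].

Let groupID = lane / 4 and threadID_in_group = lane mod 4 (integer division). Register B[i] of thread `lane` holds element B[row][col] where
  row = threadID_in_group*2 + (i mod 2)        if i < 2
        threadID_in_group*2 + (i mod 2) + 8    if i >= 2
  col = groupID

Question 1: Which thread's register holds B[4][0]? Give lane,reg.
c=0⇒gr=0  r=4⇒Rb=0,th=2,odd=0
L=0*4+2=2  i=0*2+0=0

2,0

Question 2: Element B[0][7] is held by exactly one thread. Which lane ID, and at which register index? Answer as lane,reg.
28,0

c=7->g=7  r=0->rb=0,t=0,b0=0
L=7*4+0=28  i=0*2+0=0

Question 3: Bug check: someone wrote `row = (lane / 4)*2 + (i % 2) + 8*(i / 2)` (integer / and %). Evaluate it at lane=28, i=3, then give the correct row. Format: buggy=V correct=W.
`(lane / 4)*2 + (i % 2) + 8*(i / 2)`[28,3]->23
lane 28->28/4=7, 28 mod 4=0
i=3  r:2·0+1+8->9  c:7
row: 23 vs 9

buggy=23 correct=9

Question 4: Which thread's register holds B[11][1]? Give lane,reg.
c=1->g=1  r=11->rb=1,t=1,b0=1
L=1*4+1=5  i=1*2+1=3

5,3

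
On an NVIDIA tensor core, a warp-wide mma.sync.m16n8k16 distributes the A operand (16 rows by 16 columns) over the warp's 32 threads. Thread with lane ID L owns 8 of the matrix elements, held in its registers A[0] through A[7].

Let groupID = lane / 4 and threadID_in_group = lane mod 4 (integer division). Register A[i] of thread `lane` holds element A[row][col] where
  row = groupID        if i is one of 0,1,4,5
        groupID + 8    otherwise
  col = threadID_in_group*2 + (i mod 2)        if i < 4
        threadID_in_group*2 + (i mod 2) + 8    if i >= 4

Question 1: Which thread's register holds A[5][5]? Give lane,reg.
r=5⇒gr=5,Rb=0  c=5⇒Cb=0,th=2,odd=1
L=5*4+2=22  i=0*4+0*2+1=1

22,1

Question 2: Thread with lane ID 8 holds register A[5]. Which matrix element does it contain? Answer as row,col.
2,9

L=8→G=8>>2=2, T=8&3=0
[5]→row 2+0=2  col 0·2+1+8=9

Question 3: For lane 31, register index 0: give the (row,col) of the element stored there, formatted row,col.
7,6

31: grp=7,tig=3
[0] (7+0,3*2+0+0) = (7,6)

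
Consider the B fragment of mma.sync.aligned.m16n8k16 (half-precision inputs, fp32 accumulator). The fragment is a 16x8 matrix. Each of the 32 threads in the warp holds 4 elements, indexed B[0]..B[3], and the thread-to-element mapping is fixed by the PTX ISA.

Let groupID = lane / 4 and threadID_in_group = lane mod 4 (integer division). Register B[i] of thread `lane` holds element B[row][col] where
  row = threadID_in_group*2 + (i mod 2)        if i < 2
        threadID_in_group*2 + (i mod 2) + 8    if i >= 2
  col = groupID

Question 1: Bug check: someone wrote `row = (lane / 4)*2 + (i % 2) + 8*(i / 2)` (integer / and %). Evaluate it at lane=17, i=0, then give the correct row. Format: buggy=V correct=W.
`(lane / 4)*2 + (i % 2) + 8*(i / 2)`[17,0]→8
17: G=4,T=1
[0] (1*2+0+0,4) = (2,4)
row: 8 vs 2

buggy=8 correct=2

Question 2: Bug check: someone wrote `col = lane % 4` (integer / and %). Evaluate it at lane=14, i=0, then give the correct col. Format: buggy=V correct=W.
`lane % 4`[14,0]=>2
14: grp=3,tig=2
[0] (2*2+0+0,3) = (4,3)
col: 2 vs 3

buggy=2 correct=3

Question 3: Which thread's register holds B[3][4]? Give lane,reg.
c:4=>grp=4  r:3=>rB=0,tig=1,lo=1
L=4*4+1=17  i=0*2+1=1

17,1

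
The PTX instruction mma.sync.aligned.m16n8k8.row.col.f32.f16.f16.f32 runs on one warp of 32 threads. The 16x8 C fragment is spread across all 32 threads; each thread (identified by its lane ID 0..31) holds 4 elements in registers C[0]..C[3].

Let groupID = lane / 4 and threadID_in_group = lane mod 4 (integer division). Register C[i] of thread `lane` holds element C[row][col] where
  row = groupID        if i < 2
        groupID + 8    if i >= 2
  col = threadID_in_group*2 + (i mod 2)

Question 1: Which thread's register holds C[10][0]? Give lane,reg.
8,2

r=10->g=2,rb=1  c=0->t=0,b0=0
L=2*4+0=8  i=1*2+0=2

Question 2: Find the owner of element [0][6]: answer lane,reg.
3,0

r=0->g=0,rb=0  c=6->t=3,b0=0
L=0*4+3=3  i=0*2+0=0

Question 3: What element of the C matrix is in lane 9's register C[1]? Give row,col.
2,3

lane 9->9/4=2, 9 mod 4=1
i=1  r:2+0->2  c:2·1+1->3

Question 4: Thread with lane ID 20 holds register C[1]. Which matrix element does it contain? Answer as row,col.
5,1

lane 20: g=5 (20/4), t=0 (20%4)
i=1: r=5+0=5, c=0*2+1=1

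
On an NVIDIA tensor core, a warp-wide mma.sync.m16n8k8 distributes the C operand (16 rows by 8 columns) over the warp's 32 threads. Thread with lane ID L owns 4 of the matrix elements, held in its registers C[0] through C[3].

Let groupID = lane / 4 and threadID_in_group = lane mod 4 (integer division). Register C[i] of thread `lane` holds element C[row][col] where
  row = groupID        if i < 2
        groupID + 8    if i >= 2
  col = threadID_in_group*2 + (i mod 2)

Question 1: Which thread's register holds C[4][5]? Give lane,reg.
r=4→G=4,rhi=0  c=5→T=2,p=1
L=4*4+2=18  i=0*2+1=1

18,1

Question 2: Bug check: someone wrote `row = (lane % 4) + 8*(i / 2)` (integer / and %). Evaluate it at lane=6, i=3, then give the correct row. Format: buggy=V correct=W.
`(lane % 4) + 8*(i / 2)`[6,3]→10
lane 6→6/4=1, 6 mod 4=2
i=3  r:1+8→9  c:2·2+1→5
row: 10 vs 9

buggy=10 correct=9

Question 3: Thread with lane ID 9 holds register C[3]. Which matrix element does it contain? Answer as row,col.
10,3

L=9=>grp=9>>2=2, tig=9&3=1
[3]=>row 2+8=10  col 1·2+1=3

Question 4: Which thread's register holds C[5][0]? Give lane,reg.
r=5→G=5,rhi=0  c=0→T=0,p=0
L=5*4+0=20  i=0*2+0=0

20,0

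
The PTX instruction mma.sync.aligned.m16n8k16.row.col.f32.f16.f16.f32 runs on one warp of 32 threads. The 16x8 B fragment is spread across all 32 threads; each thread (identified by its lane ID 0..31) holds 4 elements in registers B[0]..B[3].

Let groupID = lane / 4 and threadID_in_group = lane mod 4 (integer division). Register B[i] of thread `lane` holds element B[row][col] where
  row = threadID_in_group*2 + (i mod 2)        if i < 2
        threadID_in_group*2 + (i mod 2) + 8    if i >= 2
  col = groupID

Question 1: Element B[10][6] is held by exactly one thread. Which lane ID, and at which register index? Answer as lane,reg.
25,2

c:6=>grp=6  r:10=>rB=1,tig=1,lo=0
L=6*4+1=25  i=1*2+0=2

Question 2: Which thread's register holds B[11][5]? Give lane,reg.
c: 5->gid=5  r: 11->r8=1,tid=1,i&1=1
L=5*4+1=21  i=1*2+1=3

21,3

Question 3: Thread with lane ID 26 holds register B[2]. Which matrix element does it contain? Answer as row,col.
lane 26: G=6 (26/4), T=2 (26%4)
i=2: r=2*2+0+8=12, c=G=6

12,6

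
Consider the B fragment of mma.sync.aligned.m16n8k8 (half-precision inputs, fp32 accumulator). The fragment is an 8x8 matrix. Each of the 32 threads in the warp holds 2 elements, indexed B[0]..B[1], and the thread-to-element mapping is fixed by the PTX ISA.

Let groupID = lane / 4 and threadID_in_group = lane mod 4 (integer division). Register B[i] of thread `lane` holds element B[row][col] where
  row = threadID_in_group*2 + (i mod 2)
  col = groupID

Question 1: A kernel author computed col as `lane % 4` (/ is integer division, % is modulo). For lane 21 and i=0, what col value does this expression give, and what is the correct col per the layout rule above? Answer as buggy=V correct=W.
`lane % 4`[21,0]=>1
L=21=>grp=21>>2=5, tig=21&3=1
[0]=>row 1·2+0=2  col grp=5
col: 1 vs 5

buggy=1 correct=5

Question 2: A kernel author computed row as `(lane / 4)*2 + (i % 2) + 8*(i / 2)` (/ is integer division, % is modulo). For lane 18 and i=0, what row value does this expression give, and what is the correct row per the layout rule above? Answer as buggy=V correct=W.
`(lane / 4)*2 + (i % 2) + 8*(i / 2)`[18,0]=>8
18: grp=4,tig=2
[0] (2*2+0,4) = (4,4)
row: 8 vs 4

buggy=8 correct=4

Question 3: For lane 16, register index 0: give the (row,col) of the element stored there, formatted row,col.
lane 16: gid=4 (16/4), tid=0 (16%4)
i=0: r=0*2+0=0, c=gid=4

0,4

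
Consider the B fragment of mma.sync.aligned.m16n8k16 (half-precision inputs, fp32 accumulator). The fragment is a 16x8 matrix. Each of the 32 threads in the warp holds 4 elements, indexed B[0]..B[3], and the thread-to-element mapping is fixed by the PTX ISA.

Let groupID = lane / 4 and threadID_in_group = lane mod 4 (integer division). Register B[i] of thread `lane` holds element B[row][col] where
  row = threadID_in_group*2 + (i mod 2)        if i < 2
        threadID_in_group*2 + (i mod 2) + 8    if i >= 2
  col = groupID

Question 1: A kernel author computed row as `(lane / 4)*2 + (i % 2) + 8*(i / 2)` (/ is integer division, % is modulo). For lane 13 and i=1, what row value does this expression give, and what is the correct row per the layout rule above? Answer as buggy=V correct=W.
buggy=7 correct=3

`(lane / 4)*2 + (i % 2) + 8*(i / 2)`[13,1]->7
L=13->g=13>>2=3, t=13&3=1
[1]->row 1·2+1+0=3  col g=3
row: 7 vs 3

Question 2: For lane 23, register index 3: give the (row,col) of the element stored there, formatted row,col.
lane 23: gr=5 (23/4), th=3 (23%4)
i=3: r=3*2+1+8=15, c=gr=5

15,5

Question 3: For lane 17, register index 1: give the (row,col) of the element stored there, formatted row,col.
3,4

17: grp=4,tig=1
[1] (1*2+1+0,4) = (3,4)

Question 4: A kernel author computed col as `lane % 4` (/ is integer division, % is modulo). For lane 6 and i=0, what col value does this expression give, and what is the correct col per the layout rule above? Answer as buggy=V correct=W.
buggy=2 correct=1

`lane % 4`[6,0]->2
6: gid=1,tid=2
[0] (2*2+0+0,1) = (4,1)
col: 2 vs 1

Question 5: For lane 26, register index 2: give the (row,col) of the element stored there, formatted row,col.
L=26→G=26>>2=6, T=26&3=2
[2]→row 2·2+0+8=12  col G=6

12,6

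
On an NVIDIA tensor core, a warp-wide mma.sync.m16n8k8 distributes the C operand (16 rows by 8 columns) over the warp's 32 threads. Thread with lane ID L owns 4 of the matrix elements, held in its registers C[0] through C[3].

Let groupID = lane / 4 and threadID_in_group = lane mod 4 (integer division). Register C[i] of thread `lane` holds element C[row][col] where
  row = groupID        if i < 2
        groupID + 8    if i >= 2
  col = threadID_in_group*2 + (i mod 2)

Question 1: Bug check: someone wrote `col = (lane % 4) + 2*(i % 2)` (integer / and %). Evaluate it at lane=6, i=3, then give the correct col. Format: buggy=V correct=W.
buggy=4 correct=5

`(lane % 4) + 2*(i % 2)`[6,3]⇒4
lane 6⇒6/4=1, 6 mod 4=2
i=3  r:1+8⇒9  c:2·2+1⇒5
col: 4 vs 5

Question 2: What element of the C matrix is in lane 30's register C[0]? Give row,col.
7,4

lane 30→30/4=7, 30 mod 4=2
i=0  r:7+0→7  c:2·2+0→4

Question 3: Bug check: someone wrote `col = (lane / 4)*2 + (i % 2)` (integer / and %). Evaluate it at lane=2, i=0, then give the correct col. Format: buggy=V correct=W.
buggy=0 correct=4

`(lane / 4)*2 + (i % 2)`[2,0]→0
lane 2→2/4=0, 2 mod 4=2
i=0  r:0+0→0  c:2·2+0→4
col: 0 vs 4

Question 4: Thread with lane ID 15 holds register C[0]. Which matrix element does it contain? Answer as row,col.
3,6

lane 15: G=3 (15/4), T=3 (15%4)
i=0: r=3+0=3, c=3*2+0=6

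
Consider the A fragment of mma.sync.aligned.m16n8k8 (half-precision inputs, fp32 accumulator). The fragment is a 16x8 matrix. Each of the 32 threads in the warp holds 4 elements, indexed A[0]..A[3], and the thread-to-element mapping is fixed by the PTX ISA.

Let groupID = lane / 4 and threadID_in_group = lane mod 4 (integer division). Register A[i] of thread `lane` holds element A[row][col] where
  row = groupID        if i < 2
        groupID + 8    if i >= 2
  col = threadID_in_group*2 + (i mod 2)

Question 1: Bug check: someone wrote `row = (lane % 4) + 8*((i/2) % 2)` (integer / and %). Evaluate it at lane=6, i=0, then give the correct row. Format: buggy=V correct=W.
`(lane % 4) + 8*((i/2) % 2)`[6,0]=>2
L=6=>grp=6>>2=1, tig=6&3=2
[0]=>row 1+0=1  col 2·2+0=4
row: 2 vs 1

buggy=2 correct=1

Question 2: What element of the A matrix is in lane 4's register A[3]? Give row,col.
lane 4=>4/4=1, 4 mod 4=0
i=3  r:1+8=>9  c:2·0+1=>1

9,1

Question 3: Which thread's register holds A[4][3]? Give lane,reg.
r=4⇒gr=4,Rb=0  c=3⇒th=1,odd=1
L=4*4+1=17  i=0*2+1=1

17,1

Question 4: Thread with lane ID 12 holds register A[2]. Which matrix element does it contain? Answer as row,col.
lane 12: gid=3 (12/4), tid=0 (12%4)
i=2: r=3+8=11, c=0*2+0=0

11,0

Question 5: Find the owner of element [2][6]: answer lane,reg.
r=2⇒gr=2,Rb=0  c=6⇒th=3,odd=0
L=2*4+3=11  i=0*2+0=0

11,0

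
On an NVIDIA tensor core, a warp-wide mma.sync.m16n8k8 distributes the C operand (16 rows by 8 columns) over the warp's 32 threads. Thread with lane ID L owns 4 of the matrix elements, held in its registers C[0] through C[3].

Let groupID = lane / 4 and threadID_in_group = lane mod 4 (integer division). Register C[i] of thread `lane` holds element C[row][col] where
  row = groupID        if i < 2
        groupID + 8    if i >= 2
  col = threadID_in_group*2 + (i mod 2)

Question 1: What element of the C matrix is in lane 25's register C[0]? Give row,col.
6,2

lane 25: G=6 (25/4), T=1 (25%4)
i=0: r=6+0=6, c=1*2+0=2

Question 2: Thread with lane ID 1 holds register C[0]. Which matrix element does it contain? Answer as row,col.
L=1->gid=1>>2=0, tid=1&3=1
[0]->row 0+0=0  col 1·2+0=2

0,2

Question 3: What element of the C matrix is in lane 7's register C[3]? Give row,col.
L=7=>grp=7>>2=1, tig=7&3=3
[3]=>row 1+8=9  col 3·2+1=7

9,7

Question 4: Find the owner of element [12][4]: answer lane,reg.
r=12⇒gr=4,Rb=1  c=4⇒th=2,odd=0
L=4*4+2=18  i=1*2+0=2

18,2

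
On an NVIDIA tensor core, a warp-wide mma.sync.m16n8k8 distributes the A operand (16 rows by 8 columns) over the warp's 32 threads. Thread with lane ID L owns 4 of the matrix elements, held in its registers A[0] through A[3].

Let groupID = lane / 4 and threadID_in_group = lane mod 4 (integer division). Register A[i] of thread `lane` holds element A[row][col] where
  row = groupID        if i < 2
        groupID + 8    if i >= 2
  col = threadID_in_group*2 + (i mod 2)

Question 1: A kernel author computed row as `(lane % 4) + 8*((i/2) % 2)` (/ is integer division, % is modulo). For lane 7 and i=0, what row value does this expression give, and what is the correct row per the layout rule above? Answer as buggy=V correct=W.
`(lane % 4) + 8*((i/2) % 2)`[7,0]⇒3
7: gr=1,th=3
[0] (1+0,3*2+0) = (1,6)
row: 3 vs 1

buggy=3 correct=1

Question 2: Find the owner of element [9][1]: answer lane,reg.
4,3

r:9=>grp=1,rB=1  c:1=>tig=0,lo=1
L=1*4+0=4  i=1*2+1=3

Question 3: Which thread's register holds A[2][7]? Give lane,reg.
11,1

r=2⇒gr=2,Rb=0  c=7⇒th=3,odd=1
L=2*4+3=11  i=0*2+1=1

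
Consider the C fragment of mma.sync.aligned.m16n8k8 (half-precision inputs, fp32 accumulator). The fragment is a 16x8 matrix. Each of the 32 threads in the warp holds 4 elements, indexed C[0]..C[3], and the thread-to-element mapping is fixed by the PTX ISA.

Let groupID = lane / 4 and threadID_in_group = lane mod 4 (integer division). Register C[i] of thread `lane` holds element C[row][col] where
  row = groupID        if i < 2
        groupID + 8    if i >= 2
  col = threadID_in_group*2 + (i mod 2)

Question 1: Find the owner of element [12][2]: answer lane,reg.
r=12→G=4,rhi=1  c=2→T=1,p=0
L=4*4+1=17  i=1*2+0=2

17,2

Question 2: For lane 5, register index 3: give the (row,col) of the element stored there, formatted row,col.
lane 5→5/4=1, 5 mod 4=1
i=3  r:1+8→9  c:2·1+1→3

9,3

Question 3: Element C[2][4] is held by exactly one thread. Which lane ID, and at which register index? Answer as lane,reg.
10,0

r: 2->gid=2,r8=0  c: 4->tid=2,i&1=0
L=2*4+2=10  i=0*2+0=0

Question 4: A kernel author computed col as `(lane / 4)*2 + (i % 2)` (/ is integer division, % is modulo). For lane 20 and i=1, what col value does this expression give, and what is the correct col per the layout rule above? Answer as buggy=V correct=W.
buggy=11 correct=1

`(lane / 4)*2 + (i % 2)`[20,1]⇒11
L=20⇒gr=20>>2=5, th=20&3=0
[1]⇒row 5+0=5  col 0·2+1=1
col: 11 vs 1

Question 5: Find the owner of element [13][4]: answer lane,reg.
22,2

r: 13->gid=5,r8=1  c: 4->tid=2,i&1=0
L=5*4+2=22  i=1*2+0=2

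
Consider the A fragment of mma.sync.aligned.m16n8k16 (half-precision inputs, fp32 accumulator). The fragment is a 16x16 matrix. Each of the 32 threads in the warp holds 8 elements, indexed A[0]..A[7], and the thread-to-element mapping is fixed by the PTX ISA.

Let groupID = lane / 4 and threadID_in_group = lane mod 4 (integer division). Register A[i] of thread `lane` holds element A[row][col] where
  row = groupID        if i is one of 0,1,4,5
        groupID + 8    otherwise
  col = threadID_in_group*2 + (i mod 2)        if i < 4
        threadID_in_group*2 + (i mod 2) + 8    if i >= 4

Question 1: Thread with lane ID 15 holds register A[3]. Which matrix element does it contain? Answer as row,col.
11,7

15: gid=3,tid=3
[3] (3+8,3*2+1+0) = (11,7)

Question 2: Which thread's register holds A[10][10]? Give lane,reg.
9,6

r=10→G=2,rhi=1  c=10→chi=1,T=1,p=0
L=2*4+1=9  i=1*4+1*2+0=6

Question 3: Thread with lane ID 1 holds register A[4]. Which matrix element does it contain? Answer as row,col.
0,10

lane 1->1/4=0, 1 mod 4=1
i=4  r:0+0->0  c:2·1+0+8->10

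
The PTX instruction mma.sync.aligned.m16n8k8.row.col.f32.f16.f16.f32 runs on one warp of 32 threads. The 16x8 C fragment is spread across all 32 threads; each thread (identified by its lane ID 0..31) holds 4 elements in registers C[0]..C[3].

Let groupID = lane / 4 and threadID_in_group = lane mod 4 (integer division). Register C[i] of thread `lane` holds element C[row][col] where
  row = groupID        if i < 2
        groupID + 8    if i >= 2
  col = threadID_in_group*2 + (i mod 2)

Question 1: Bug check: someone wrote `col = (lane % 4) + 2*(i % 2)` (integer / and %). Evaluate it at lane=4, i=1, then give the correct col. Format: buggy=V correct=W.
buggy=2 correct=1

`(lane % 4) + 2*(i % 2)`[4,1]->2
lane 4->4/4=1, 4 mod 4=0
i=1  r:1+0->1  c:2·0+1->1
col: 2 vs 1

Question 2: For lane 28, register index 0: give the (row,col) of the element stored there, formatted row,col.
lane 28⇒28/4=7, 28 mod 4=0
i=0  r:7+0⇒7  c:2·0+0⇒0

7,0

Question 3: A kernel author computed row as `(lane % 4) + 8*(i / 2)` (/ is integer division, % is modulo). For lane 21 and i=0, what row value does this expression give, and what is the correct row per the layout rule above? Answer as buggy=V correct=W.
`(lane % 4) + 8*(i / 2)`[21,0]⇒1
lane 21: gr=5 (21/4), th=1 (21%4)
i=0: r=5+0=5, c=1*2+0=2
row: 1 vs 5

buggy=1 correct=5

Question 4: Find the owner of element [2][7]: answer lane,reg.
11,1

r:2=>grp=2,rB=0  c:7=>tig=3,lo=1
L=2*4+3=11  i=0*2+1=1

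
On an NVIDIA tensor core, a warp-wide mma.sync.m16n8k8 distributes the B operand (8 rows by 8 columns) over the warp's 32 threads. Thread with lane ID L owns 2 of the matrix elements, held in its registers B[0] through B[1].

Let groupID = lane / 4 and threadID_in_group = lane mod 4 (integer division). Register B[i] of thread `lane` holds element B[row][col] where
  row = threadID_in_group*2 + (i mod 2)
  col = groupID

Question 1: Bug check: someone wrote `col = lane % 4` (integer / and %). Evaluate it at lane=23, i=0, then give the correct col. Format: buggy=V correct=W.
buggy=3 correct=5

`lane % 4`[23,0]->3
L=23->g=23>>2=5, t=23&3=3
[0]->row 3·2+0=6  col g=5
col: 3 vs 5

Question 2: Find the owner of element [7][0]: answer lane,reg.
c=0→G=0  r=7→T=3,p=1
L=0*4+3=3  i=1=1

3,1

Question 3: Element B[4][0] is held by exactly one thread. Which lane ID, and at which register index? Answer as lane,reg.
c: 0->gid=0  r: 4->tid=2,i&1=0
L=0*4+2=2  i=0=0

2,0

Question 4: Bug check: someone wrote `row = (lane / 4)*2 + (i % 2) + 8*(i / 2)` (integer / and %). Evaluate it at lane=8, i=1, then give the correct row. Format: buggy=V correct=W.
`(lane / 4)*2 + (i % 2) + 8*(i / 2)`[8,1]->5
lane 8->8/4=2, 8 mod 4=0
i=1  r:2·0+1->1  c:2
row: 5 vs 1

buggy=5 correct=1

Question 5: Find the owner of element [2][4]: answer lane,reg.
17,0

c=4⇒gr=4  r=2⇒th=1,odd=0
L=4*4+1=17  i=0=0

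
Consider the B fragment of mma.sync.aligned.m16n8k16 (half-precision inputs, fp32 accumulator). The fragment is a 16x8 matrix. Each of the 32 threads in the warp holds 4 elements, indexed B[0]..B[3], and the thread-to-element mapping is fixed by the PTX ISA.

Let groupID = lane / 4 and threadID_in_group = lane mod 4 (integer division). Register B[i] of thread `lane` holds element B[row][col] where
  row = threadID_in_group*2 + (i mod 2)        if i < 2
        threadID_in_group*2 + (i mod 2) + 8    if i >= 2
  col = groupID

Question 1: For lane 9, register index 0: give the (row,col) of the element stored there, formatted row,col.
lane 9: G=2 (9/4), T=1 (9%4)
i=0: r=1*2+0+0=2, c=G=2

2,2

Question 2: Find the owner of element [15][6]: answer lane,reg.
c: 6->gid=6  r: 15->r8=1,tid=3,i&1=1
L=6*4+3=27  i=1*2+1=3

27,3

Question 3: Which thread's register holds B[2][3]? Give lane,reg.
13,0

c: 3->gid=3  r: 2->r8=0,tid=1,i&1=0
L=3*4+1=13  i=0*2+0=0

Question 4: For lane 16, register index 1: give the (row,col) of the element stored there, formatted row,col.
16: gid=4,tid=0
[1] (0*2+1+0,4) = (1,4)

1,4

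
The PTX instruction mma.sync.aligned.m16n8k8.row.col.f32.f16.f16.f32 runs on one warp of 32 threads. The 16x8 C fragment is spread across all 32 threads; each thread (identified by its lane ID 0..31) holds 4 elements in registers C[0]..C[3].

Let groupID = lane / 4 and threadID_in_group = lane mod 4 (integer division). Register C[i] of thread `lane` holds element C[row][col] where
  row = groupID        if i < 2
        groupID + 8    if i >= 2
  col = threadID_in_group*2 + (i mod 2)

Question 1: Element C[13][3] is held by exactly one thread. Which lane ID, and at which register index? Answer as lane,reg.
r=13⇒gr=5,Rb=1  c=3⇒th=1,odd=1
L=5*4+1=21  i=1*2+1=3

21,3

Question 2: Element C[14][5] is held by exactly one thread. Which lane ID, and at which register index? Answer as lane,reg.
r=14→G=6,rhi=1  c=5→T=2,p=1
L=6*4+2=26  i=1*2+1=3

26,3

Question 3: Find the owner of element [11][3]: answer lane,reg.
13,3

r=11->g=3,rb=1  c=3->t=1,b0=1
L=3*4+1=13  i=1*2+1=3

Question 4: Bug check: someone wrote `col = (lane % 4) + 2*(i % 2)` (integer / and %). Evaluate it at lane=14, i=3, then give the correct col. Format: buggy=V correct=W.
`(lane % 4) + 2*(i % 2)`[14,3]->4
lane 14: g=3 (14/4), t=2 (14%4)
i=3: r=3+8=11, c=2*2+1=5
col: 4 vs 5

buggy=4 correct=5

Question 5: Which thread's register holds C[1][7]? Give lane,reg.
r:1=>grp=1,rB=0  c:7=>tig=3,lo=1
L=1*4+3=7  i=0*2+1=1

7,1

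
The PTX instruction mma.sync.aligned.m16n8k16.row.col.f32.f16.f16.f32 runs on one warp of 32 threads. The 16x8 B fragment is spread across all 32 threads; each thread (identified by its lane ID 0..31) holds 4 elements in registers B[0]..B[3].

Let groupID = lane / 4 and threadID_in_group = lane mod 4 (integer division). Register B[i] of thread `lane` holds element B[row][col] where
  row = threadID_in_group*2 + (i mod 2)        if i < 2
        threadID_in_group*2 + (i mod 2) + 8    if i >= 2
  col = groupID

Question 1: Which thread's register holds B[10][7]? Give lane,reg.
c=7⇒gr=7  r=10⇒Rb=1,th=1,odd=0
L=7*4+1=29  i=1*2+0=2

29,2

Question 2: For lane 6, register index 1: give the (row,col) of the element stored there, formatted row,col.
5,1

lane 6: gid=1 (6/4), tid=2 (6%4)
i=1: r=2*2+1+0=5, c=gid=1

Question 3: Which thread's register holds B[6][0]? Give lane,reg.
c:0=>grp=0  r:6=>rB=0,tig=3,lo=0
L=0*4+3=3  i=0*2+0=0

3,0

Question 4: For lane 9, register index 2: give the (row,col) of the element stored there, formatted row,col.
10,2

L=9→G=9>>2=2, T=9&3=1
[2]→row 1·2+0+8=10  col G=2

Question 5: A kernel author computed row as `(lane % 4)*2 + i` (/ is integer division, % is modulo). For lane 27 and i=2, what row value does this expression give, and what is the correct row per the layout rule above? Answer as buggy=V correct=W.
buggy=8 correct=14

`(lane % 4)*2 + i`[27,2]=>8
lane 27: grp=6 (27/4), tig=3 (27%4)
i=2: r=3*2+0+8=14, c=grp=6
row: 8 vs 14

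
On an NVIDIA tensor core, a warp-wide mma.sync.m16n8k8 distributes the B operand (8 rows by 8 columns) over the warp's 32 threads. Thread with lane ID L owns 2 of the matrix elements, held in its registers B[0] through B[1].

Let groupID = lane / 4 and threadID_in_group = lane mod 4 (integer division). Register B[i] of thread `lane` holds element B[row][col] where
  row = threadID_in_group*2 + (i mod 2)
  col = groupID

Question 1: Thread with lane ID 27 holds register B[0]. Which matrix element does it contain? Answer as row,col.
6,6

lane 27->27/4=6, 27 mod 4=3
i=0  r:2·3+0->6  c:6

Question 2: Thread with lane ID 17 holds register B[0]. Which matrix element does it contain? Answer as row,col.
2,4

17: g=4,t=1
[0] (1*2+0,4) = (2,4)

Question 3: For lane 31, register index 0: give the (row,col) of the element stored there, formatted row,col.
6,7

lane 31: grp=7 (31/4), tig=3 (31%4)
i=0: r=3*2+0=6, c=grp=7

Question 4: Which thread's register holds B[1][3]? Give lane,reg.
12,1

c=3->g=3  r=1->t=0,b0=1
L=3*4+0=12  i=1=1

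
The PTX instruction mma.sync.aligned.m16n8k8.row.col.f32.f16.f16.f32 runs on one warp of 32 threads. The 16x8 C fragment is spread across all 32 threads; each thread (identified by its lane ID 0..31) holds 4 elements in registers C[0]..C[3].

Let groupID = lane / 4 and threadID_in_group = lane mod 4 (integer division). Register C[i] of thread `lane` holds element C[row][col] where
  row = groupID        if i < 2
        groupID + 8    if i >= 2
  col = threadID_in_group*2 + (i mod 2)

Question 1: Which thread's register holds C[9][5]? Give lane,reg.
6,3

r=9⇒gr=1,Rb=1  c=5⇒th=2,odd=1
L=1*4+2=6  i=1*2+1=3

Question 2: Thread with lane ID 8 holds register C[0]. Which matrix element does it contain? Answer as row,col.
8: gid=2,tid=0
[0] (2+0,0*2+0) = (2,0)

2,0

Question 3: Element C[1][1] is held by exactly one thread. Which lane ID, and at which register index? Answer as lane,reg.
4,1

r=1→G=1,rhi=0  c=1→T=0,p=1
L=1*4+0=4  i=0*2+1=1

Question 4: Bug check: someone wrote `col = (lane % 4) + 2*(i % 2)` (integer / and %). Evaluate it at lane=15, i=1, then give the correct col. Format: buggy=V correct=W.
buggy=5 correct=7

`(lane % 4) + 2*(i % 2)`[15,1]⇒5
L=15⇒gr=15>>2=3, th=15&3=3
[1]⇒row 3+0=3  col 3·2+1=7
col: 5 vs 7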